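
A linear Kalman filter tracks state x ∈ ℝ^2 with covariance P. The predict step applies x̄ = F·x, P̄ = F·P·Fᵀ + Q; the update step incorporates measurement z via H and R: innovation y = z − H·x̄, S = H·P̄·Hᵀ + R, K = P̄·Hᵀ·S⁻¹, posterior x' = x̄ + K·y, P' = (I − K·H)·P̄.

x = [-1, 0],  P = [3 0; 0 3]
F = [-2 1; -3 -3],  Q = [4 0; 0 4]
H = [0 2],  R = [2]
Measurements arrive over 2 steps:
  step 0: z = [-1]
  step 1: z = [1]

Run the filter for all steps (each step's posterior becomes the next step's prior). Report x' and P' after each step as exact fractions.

step 0: x' = [19/13, -55/117], P' = [229/13 1/13; 1/13 58/117]
step 1: x' = [-16396/13173, 6451/13173], P' = [44208/4391 4073/13173; 4073/13173 2189/4391]

step 0: x̄ = F·x = [2, 3]
step 0: P̄ = F·P·Fᵀ + Q = [19 9; 9 58]
step 0: y = z − H·x̄ = [-7]
step 0: S = H·P̄·Hᵀ + R = [234]
step 0: K = P̄·Hᵀ·S⁻¹ = [1/13; 58/117]
step 0: x' = x̄ + K·y = [19/13, -55/117]
step 0: P' = (I − K·H)·P̄ = [229/13 1/13; 1/13 58/117]
step 1: x̄ = F·x = [-397/117, -116/39]
step 1: P̄ = F·P·Fᵀ + Q = [8734/117 4073/39; 4073/39 2189/13]
step 1: y = z − H·x̄ = [271/39]
step 1: S = H·P̄·Hᵀ + R = [8782/13]
step 1: K = P̄·Hᵀ·S⁻¹ = [4073/13173; 2189/4391]
step 1: x' = x̄ + K·y = [-16396/13173, 6451/13173]
step 1: P' = (I − K·H)·P̄ = [44208/4391 4073/13173; 4073/13173 2189/4391]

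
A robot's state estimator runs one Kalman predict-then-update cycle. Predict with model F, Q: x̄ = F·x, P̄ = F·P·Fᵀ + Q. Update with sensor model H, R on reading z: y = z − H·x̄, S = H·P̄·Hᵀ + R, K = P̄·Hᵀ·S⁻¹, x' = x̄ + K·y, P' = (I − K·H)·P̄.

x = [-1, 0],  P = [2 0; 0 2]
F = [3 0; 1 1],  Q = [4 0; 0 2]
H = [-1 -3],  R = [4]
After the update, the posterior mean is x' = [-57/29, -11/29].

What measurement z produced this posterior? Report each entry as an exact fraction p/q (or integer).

z = [3]

x̄ = F·x = [-3, -1]
P̄ = F·P·Fᵀ + Q = [22 6; 6 6]
S = H·P̄·Hᵀ + R = [116]
K = P̄·Hᵀ·S⁻¹ = [-10/29; -6/29]
x' − x̄ = [30/29, 18/29] = K·y
y = (KᵀK)⁻¹·Kᵀ·(x' − x̄) = [-3]
z = y + H·x̄ = [-3] + [6] = [3]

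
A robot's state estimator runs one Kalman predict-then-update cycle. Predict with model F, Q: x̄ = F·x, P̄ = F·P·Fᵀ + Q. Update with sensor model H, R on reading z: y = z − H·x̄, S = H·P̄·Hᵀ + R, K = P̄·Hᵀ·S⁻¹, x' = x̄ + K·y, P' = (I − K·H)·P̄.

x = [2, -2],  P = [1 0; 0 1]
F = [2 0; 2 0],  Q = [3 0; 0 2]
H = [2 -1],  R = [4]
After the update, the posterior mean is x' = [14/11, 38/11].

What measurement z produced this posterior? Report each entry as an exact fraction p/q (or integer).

x̄ = F·x = [4, 4]
P̄ = F·P·Fᵀ + Q = [7 4; 4 6]
S = H·P̄·Hᵀ + R = [22]
K = P̄·Hᵀ·S⁻¹ = [5/11; 1/11]
x' − x̄ = [-30/11, -6/11] = K·y
y = (KᵀK)⁻¹·Kᵀ·(x' − x̄) = [-6]
z = y + H·x̄ = [-6] + [4] = [-2]

z = [-2]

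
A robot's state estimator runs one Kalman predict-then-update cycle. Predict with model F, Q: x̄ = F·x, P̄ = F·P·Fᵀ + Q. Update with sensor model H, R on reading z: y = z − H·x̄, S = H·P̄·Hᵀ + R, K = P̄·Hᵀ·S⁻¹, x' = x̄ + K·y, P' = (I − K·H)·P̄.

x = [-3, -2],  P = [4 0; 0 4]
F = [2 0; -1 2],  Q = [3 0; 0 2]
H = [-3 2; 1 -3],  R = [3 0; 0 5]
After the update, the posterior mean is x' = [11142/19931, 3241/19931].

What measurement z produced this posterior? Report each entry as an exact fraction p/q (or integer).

z = [-2, -1]

x̄ = F·x = [-6, -1]
P̄ = F·P·Fᵀ + Q = [19 -8; -8 22]
S = H·P̄·Hᵀ + R = [358 -277; -277 270]
K = P̄·Hᵀ·S⁻¹ = [-7799/19931 -4827/19931; -2138/19931 -7656/19931]
x' − x̄ = [130728/19931, 23172/19931] = K·y
y = (KᵀK)⁻¹·Kᵀ·(x' − x̄) = [-18, 2]
z = y + H·x̄ = [-18, 2] + [16, -3] = [-2, -1]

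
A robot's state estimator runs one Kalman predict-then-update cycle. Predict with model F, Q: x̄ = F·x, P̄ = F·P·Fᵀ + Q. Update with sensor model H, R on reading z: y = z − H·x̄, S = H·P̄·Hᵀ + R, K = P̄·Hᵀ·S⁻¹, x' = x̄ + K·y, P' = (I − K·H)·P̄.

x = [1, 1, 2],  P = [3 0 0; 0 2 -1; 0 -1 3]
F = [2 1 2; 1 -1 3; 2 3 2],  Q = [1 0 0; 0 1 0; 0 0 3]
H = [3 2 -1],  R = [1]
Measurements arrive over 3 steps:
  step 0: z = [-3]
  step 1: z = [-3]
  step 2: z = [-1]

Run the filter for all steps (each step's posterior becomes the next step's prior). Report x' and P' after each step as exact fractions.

step 0: x' = [908/473, -672/473, 252/43], P' = [2958/473 -1637/473 501/43; -1637/473 1547/473 -177/43; 501/43 -177/43 1144/43]
step 1: x' = [-3440579/2157605, -275248/2157605, -4435349/2157605], P' = [6275867/2157605 -832161/2157605 16716382/2157605; -832161/2157605 2692208/2157605 2290069/2157605; 16716382/2157605 2290069/2157605 54349997/2157605]
step 2: x' = [-7393271255/7642713973, 2740454948/7642713973, -8993901033/7642713973], P' = [14656552016/7642713973 -2554258180/7642713973 37150740629/7642713973; -2554258180/7642713973 9530296729/7642713973 9281889300/7642713973; 37150740629/7642713973 9281889300/7642713973 128293500442/7642713973]

step 0: x̄ = F·x = [7, 6, 9]
step 0: P̄ = F·P·Fᵀ + Q = [23 21 22; 21 39 11; 22 11 33]
step 0: y = z − H·x̄ = [-27]
step 0: S = H·P̄·Hᵀ + R = [473]
step 0: K = P̄·Hᵀ·S⁻¹ = [89/473; 130/473; 5/43]
step 0: x' = x̄ + K·y = [908/473, -672/473, 252/43]
step 0: P' = (I − K·H)·P̄ = [2958/473 -1637/473 501/43; -1637/473 1547/473 -177/43; 501/43 -177/43 1144/43]
step 1: x̄ = F·x = [608/43, 9896/473, 5344/473]
step 1: P̄ = F·P·Fᵀ + Q = [8540/43 11241/43 7475/43; 11241/43 166256/473 105601/473; 7475/43 105601/473 78590/473]
step 1: y = z − H·x̄ = [-35931/473]
step 1: S = H·P̄·Hᵀ + R = [2157605/473]
step 1: K = P̄·Hᵀ·S⁻¹ = [446897/2157605; 597864/2157605; 379287/2157605]
step 1: x' = x̄ + K·y = [-3440579/2157605, -275248/2157605, -4435349/2157605]
step 1: P' = (I − K·H)·P̄ = [6275867/2157605 -832161/2157605 16716382/2157605; -832161/2157605 2692208/2157605 2290069/2157605; 16716382/2157605 2290069/2157605 54349997/2157605]
step 2: x̄ = F·x = [-16027104/2157605, -16471378/2157605, -3315520/431521]
step 2: P̄ = F·P·Fᵀ + Q = [386915957/2157605 472812794/2157605 79194880/431521; 472812794/2157605 588497853/2157605 95900894/431521; 79194880/431521 95900894/431521 84886419/431521]
step 2: y = z − H·x̄ = [62288863/2157605]
step 2: S = H·P̄·Hᵀ + R = [7642713973/2157605]
step 2: K = P̄·Hᵀ·S⁻¹ = [1710399059/7642713973; 2115929618/7642713973; 1722500045/7642713973]
step 2: x' = x̄ + K·y = [-7393271255/7642713973, 2740454948/7642713973, -8993901033/7642713973]
step 2: P' = (I − K·H)·P̄ = [14656552016/7642713973 -2554258180/7642713973 37150740629/7642713973; -2554258180/7642713973 9530296729/7642713973 9281889300/7642713973; 37150740629/7642713973 9281889300/7642713973 128293500442/7642713973]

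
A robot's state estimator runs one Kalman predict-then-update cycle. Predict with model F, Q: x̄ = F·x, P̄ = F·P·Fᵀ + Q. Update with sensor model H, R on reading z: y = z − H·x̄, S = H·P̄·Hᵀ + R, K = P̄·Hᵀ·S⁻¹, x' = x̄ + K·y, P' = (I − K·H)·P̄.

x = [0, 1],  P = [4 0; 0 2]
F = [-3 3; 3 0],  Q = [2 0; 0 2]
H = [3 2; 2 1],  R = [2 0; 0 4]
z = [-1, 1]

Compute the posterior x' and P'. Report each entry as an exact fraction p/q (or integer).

x' = [329/493, -635/493]
P' = [3856/493 -5896/493; -5896/493 9228/493]

x̄ = F·x = [3, 0]
P̄ = F·P·Fᵀ + Q = [56 -36; -36 38]
y = z − H·x̄ = [-10, -5]
S = H·P̄·Hᵀ + R = [226 160; 160 122]
K = P̄·Hᵀ·S⁻¹ = [-112/493 454/493; 384/493 -641/493]
x' = x̄ + K·y = [329/493, -635/493]
P' = (I − K·H)·P̄ = [3856/493 -5896/493; -5896/493 9228/493]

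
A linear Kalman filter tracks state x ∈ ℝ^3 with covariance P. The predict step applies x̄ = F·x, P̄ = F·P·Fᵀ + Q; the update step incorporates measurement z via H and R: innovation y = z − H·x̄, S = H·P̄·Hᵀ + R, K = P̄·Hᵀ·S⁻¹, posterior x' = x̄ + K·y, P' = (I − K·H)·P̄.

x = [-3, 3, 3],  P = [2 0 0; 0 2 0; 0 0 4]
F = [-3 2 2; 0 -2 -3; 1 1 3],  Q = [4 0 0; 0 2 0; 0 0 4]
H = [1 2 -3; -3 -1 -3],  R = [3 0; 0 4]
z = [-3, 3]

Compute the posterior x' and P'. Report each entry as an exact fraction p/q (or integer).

x' = [17643/23951, -64515/23951, -15085/23951]
P' = [70102/23951 -79802/23951 -33268/23951; -79802/23951 106471/23951 41115/23951; -33268/23951 41115/23951 62743/71853]

x̄ = F·x = [21, -15, 9]
P̄ = F·P·Fᵀ + Q = [46 -32 22; -32 46 -40; 22 -40 44]
y = z − H·x̄ = [33, 78]
S = H·P̄·Hᵀ + R = [849 642; 642 824]
K = P̄·Hᵀ·S⁻¹ = [3434/23951 -7675/23951; 3265/23951 4795/47902; -13781/71853 -2027/47902]
x' = x̄ + K·y = [17643/23951, -64515/23951, -15085/23951]
P' = (I − K·H)·P̄ = [70102/23951 -79802/23951 -33268/23951; -79802/23951 106471/23951 41115/23951; -33268/23951 41115/23951 62743/71853]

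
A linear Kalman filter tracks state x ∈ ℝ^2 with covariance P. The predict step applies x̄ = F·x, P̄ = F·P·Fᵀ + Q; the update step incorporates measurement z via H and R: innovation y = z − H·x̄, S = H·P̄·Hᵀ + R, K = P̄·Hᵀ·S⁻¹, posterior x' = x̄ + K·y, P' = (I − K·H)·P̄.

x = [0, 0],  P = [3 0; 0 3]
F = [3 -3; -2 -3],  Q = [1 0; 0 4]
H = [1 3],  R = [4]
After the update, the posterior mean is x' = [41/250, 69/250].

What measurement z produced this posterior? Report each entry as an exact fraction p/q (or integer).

x̄ = F·x = [0, 0]
P̄ = F·P·Fᵀ + Q = [55 9; 9 43]
S = H·P̄·Hᵀ + R = [500]
K = P̄·Hᵀ·S⁻¹ = [41/250; 69/250]
x' − x̄ = [41/250, 69/250] = K·y
y = (KᵀK)⁻¹·Kᵀ·(x' − x̄) = [1]
z = y + H·x̄ = [1] + [0] = [1]

z = [1]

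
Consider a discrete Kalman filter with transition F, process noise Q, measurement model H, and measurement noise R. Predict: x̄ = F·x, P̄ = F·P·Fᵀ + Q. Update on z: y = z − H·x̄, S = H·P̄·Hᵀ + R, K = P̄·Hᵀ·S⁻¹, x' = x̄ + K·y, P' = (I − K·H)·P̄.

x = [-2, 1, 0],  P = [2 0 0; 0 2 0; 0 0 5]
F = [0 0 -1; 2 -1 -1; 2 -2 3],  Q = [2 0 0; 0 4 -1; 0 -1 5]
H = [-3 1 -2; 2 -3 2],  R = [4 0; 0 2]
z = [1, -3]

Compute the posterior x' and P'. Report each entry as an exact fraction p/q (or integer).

x̄ = F·x = [0, -5, -6]
P̄ = F·P·Fᵀ + Q = [7 5 -15; 5 19 -4; -15 -4 66]
y = z − H·x̄ = [-6, -6]
S = H·P̄·Hᵀ + R = [156 -190; -190 333]
K = P̄·Hᵀ·S⁻¹ = [-307/3962 -272/1981; -461/1132 -225/566; -8643/15848 247/7924]
x' = x̄ + K·y = [2553/1981, -97/566, -23097/7924]
P' = (I − K·H)·P̄ = [7584/1981 -459/283 -25351/3962; -459/283 1145/566 4821/1132; -25351/3962 4821/1132 203139/15848]

x' = [2553/1981, -97/566, -23097/7924]
P' = [7584/1981 -459/283 -25351/3962; -459/283 1145/566 4821/1132; -25351/3962 4821/1132 203139/15848]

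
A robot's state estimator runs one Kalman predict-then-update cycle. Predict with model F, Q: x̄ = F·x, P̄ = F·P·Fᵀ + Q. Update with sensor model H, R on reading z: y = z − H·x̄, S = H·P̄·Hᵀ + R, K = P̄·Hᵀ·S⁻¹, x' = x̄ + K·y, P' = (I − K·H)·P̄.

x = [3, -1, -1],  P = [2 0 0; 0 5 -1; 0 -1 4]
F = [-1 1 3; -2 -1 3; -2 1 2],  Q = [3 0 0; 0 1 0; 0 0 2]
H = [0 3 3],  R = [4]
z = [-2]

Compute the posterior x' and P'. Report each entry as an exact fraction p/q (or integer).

x̄ = F·x = [-7, -8, -9]
P̄ = F·P·Fᵀ + Q = [40 35 28; 35 56 26; 28 26 27]
y = z − H·x̄ = [49]
S = H·P̄·Hᵀ + R = [1219]
K = P̄·Hᵀ·S⁻¹ = [189/1219; 246/1219; 3/23]
x' = x̄ + K·y = [728/1219, 2302/1219, -60/23]
P' = (I − K·H)·P̄ = [13039/1219 -3829/1219 77/23; -3829/1219 7748/1219 -140/23; 77/23 -140/23 144/23]

x' = [728/1219, 2302/1219, -60/23]
P' = [13039/1219 -3829/1219 77/23; -3829/1219 7748/1219 -140/23; 77/23 -140/23 144/23]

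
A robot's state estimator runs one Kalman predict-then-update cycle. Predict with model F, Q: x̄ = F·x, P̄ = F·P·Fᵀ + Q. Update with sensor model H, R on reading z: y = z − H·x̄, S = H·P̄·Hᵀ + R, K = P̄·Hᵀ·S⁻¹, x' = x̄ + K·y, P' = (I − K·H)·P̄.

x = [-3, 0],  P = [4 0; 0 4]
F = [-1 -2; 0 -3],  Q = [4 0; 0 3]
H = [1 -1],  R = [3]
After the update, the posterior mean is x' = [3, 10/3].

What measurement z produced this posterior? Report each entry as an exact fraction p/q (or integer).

z = [-1]

x̄ = F·x = [3, 0]
P̄ = F·P·Fᵀ + Q = [24 24; 24 39]
S = H·P̄·Hᵀ + R = [18]
K = P̄·Hᵀ·S⁻¹ = [0; -5/6]
x' − x̄ = [0, 10/3] = K·y
y = (KᵀK)⁻¹·Kᵀ·(x' − x̄) = [-4]
z = y + H·x̄ = [-4] + [3] = [-1]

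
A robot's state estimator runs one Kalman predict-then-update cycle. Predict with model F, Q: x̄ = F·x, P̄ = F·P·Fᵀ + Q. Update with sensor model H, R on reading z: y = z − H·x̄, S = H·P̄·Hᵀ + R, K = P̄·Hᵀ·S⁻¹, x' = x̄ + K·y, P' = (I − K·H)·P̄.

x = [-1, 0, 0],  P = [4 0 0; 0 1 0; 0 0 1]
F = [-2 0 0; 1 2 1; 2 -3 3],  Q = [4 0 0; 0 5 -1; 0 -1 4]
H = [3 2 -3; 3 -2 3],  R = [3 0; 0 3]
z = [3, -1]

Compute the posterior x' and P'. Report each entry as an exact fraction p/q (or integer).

x̄ = F·x = [2, -1, -2]
P̄ = F·P·Fᵀ + Q = [20 -8 -16; -8 14 4; -16 4 38]
y = z − H·x̄ = [-7, -3]
S = H·P̄·Hᵀ + R = [725 -170; -170 341]
K = P̄·Hᵀ·S⁻¹ = [12044/72775 2396/14555; -3176/72775 -2024/14555; -14218/72775 1058/14555]
x' = x̄ + K·y = [25302/72775, -20183/72775, -61894/72775]
P' = (I − K·H)·P̄ = [12012/72775 -6648/72775 -4464/72775; -6648/72775 588642/72775 388956/72775; -4464/72775 388956/72775 269058/72775]

x' = [25302/72775, -20183/72775, -61894/72775]
P' = [12012/72775 -6648/72775 -4464/72775; -6648/72775 588642/72775 388956/72775; -4464/72775 388956/72775 269058/72775]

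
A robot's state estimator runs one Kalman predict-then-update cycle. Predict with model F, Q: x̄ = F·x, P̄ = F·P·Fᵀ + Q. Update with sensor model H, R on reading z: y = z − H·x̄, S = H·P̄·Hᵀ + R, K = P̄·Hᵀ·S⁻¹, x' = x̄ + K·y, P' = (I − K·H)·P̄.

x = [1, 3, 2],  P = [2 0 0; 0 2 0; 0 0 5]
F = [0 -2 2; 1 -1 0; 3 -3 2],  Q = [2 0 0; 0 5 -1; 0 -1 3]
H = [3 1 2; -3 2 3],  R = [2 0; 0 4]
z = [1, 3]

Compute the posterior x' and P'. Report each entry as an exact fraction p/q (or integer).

x̄ = F·x = [-2, -2, -2]
P̄ = F·P·Fᵀ + Q = [30 4 32; 4 9 11; 32 11 59]
y = z − H·x̄ = [13, 7]
S = H·P̄·Hᵀ + R = [969 287; 287 349]
K = P̄·Hᵀ·S⁻¹ = [12781/63953 -7945/63953; 1907/127906 12725/127906; 12241/63953 8808/63953]
x' = x̄ + K·y = [-17368/63953, -70973/63953, 92883/63953]
P' = (I − K·H)·P̄ = [10422/63953 16084/63953 -10894/63953; 16084/63953 286439/63953 -166392/63953; -10894/63953 -166392/63953 111778/63953]

x' = [-17368/63953, -70973/63953, 92883/63953]
P' = [10422/63953 16084/63953 -10894/63953; 16084/63953 286439/63953 -166392/63953; -10894/63953 -166392/63953 111778/63953]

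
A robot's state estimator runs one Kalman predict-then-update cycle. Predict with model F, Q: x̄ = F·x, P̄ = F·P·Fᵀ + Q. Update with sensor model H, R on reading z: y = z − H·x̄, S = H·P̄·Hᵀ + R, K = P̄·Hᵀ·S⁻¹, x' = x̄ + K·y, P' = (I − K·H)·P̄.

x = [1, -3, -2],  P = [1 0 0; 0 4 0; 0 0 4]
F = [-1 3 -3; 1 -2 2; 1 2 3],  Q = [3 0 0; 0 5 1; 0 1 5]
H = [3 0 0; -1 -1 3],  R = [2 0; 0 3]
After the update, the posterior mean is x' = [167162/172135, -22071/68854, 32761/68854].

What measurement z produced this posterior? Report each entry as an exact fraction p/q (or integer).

x̄ = F·x = [-4, 3, -11]
P̄ = F·P·Fᵀ + Q = [76 -49 -13; -49 38 10; -13 10 58]
S = H·P̄·Hᵀ + R = [686 -198; -198 559]
K = P̄·Hᵀ·S⁻¹ = [57192/172135 -66/172135; -14811/68854 -98/34427; 2649/68854 11370/34427]
x' − x̄ = [855702/172135, -228633/68854, 790155/68854] = K·y
y = (KᵀK)⁻¹·Kᵀ·(x' − x̄) = [15, 33]
z = y + H·x̄ = [15, 33] + [-12, -32] = [3, 1]

z = [3, 1]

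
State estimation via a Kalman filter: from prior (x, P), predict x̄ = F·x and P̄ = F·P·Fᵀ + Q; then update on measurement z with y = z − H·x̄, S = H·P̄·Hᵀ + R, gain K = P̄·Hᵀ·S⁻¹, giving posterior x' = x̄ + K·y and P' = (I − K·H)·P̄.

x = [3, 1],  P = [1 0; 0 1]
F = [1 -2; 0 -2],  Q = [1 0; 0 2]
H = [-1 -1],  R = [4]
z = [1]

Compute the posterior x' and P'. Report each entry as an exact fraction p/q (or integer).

x' = [1, -2]
P' = [11/6 -1/6; -1/6 11/6]

x̄ = F·x = [1, -2]
P̄ = F·P·Fᵀ + Q = [6 4; 4 6]
y = z − H·x̄ = [0]
S = H·P̄·Hᵀ + R = [24]
K = P̄·Hᵀ·S⁻¹ = [-5/12; -5/12]
x' = x̄ + K·y = [1, -2]
P' = (I − K·H)·P̄ = [11/6 -1/6; -1/6 11/6]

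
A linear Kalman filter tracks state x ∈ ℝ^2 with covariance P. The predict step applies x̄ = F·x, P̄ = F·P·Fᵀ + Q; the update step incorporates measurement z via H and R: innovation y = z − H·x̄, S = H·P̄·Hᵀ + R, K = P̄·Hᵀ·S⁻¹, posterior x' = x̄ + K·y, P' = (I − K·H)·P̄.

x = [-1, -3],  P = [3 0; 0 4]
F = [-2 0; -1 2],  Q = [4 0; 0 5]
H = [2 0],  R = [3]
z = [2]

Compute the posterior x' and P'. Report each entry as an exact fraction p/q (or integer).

x' = [70/67, -359/67]
P' = [48/67 18/67; 18/67 1464/67]

x̄ = F·x = [2, -5]
P̄ = F·P·Fᵀ + Q = [16 6; 6 24]
y = z − H·x̄ = [-2]
S = H·P̄·Hᵀ + R = [67]
K = P̄·Hᵀ·S⁻¹ = [32/67; 12/67]
x' = x̄ + K·y = [70/67, -359/67]
P' = (I − K·H)·P̄ = [48/67 18/67; 18/67 1464/67]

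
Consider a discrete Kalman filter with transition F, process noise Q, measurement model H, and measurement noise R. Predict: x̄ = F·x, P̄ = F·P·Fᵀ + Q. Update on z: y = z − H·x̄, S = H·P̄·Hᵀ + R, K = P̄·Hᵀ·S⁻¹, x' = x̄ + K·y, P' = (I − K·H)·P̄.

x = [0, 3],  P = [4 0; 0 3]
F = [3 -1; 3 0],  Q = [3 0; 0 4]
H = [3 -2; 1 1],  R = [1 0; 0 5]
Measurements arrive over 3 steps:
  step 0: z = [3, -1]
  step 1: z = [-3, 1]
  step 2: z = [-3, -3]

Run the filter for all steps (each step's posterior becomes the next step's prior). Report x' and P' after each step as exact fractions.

step 0: x' = [3249/10289, -9688/10289], P' = [8274/10289 11316/10289; 11316/10289 17864/10289]
step 1: x' = [-309348/14220359, 19816387/14220359], P' = [9976027/14220359 13597168/14220359; 13597168/14220359 21824682/14220359]
step 2: x' = [-30900558353/18175238791, -18865406870/18175238791], P' = [12562028265/18175238791 17090640150/18175238791; 17090640150/18175238791 27454056565/18175238791]

step 0: x̄ = F·x = [-3, 0]
step 0: P̄ = F·P·Fᵀ + Q = [42 36; 36 40]
step 0: y = z − H·x̄ = [12, 2]
step 0: S = H·P̄·Hᵀ + R = [107 82; 82 159]
step 0: K = P̄·Hᵀ·S⁻¹ = [2190/10289 3918/10289; -1780/10289 5836/10289]
step 0: x' = x̄ + K·y = [3249/10289, -9688/10289]
step 0: P' = (I − K·H)·P̄ = [8274/10289 11316/10289; 11316/10289 17864/10289]
step 1: x̄ = F·x = [19435/10289, 9747/10289]
step 1: P̄ = F·P·Fᵀ + Q = [55301/10289 40518/10289; 40518/10289 115622/10289]
step 1: y = z − H·x̄ = [-69678/10289, -18893/10289]
step 1: S = H·P̄·Hᵀ + R = [484270/10289 -24823/10289; -24823/10289 303404/10289]
step 1: K = P̄·Hᵀ·S⁻¹ = [2733745/14220359 4714639/14220359; -2857860/14220359 7084370/14220359]
step 1: x' = x̄ + K·y = [-309348/14220359, 19816387/14220359]
step 1: P' = (I − K·H)·P̄ = [9976027/14220359 13597168/14220359; 13597168/14220359 21824682/14220359]
step 2: x̄ = F·x = [-20744431/14220359, -928044/14220359]
step 2: P̄ = F·P·Fᵀ + Q = [72686994/14220359 48992739/14220359; 48992739/14220359 146665679/14220359]
step 2: y = z − H·x̄ = [17716128/14220359, -20988602/14220359]
step 2: S = H·P̄·Hᵀ + R = [667153153/14220359 -26277637/14220359; -26277637/14220359 388439946/14220359]
step 2: K = P̄·Hᵀ·S⁻¹ = [3504804495/18175238791 5930533683/18175238791; -3636192680/18175238791 8908939343/18175238791]
step 2: x' = x̄ + K·y = [-30900558353/18175238791, -18865406870/18175238791]
step 2: P' = (I − K·H)·P̄ = [12562028265/18175238791 17090640150/18175238791; 17090640150/18175238791 27454056565/18175238791]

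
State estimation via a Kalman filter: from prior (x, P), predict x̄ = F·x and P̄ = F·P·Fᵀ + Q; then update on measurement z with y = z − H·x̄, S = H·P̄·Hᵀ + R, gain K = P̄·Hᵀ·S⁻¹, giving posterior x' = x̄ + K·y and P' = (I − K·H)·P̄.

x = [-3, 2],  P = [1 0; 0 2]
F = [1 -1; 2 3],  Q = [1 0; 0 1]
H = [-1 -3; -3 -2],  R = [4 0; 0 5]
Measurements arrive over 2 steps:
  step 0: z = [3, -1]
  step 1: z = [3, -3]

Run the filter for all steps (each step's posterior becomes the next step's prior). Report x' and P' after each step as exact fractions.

step 0: x̄ = F·x = [-5, 0]
step 0: P̄ = F·P·Fᵀ + Q = [4 -4; -4 23]
step 0: y = z − H·x̄ = [-2, -16]
step 0: S = H·P̄·Hᵀ + R = [191 106; 106 85]
step 0: K = P̄·Hᵀ·S⁻¹ = [1104/4999 -1612/4999; -1921/4999 396/4999]
step 0: x' = x̄ + K·y = [-1411/4999, -2494/4999]
step 0: P' = (I − K·H)·P̄ = [4716/4999 -3044/4999; -3044/4999 3576/4999]
step 1: x̄ = F·x = [1083/4999, -10304/4999]
step 1: P̄ = F·P·Fᵀ + Q = [19379/4999 -4340/4999; -4340/4999 19519/4999]
step 1: y = z − H·x̄ = [-14832/4999, -32356/4999]
step 1: S = H·P̄·Hᵀ + R = [189006/4999 127511/4999; 127511/4999 225402/4999]
step 1: K = P̄·Hᵀ·S⁻¹ = [974791/5269709 -1707707/5269709; -1780964/5269709 399221/5269709]
step 1: x' = x̄ + K·y = [9302573/5269709, -8161836/5269709]
step 1: P' = (I − K·H)·P̄ = [4773419/5269709 -2890861/5269709; -2890861/5269709 3338239/5269709]

step 0: x' = [-1411/4999, -2494/4999], P' = [4716/4999 -3044/4999; -3044/4999 3576/4999]
step 1: x' = [9302573/5269709, -8161836/5269709], P' = [4773419/5269709 -2890861/5269709; -2890861/5269709 3338239/5269709]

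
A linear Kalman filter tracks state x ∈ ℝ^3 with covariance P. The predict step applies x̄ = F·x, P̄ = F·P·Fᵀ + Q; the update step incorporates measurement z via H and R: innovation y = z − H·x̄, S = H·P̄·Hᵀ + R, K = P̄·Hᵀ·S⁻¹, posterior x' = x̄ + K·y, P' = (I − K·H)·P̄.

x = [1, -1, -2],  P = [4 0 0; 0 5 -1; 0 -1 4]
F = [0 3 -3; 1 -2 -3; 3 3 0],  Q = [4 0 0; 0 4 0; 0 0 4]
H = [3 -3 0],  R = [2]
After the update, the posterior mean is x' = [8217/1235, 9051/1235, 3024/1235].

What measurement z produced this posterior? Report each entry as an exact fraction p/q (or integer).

x̄ = F·x = [3, 9, 0]
P̄ = F·P·Fᵀ + Q = [103 9 54; 9 52 -9; 54 -9 85]
S = H·P̄·Hᵀ + R = [1235]
K = P̄·Hᵀ·S⁻¹ = [282/1235; -129/1235; 189/1235]
x' − x̄ = [4512/1235, -2064/1235, 3024/1235] = K·y
y = (KᵀK)⁻¹·Kᵀ·(x' − x̄) = [16]
z = y + H·x̄ = [16] + [-18] = [-2]

z = [-2]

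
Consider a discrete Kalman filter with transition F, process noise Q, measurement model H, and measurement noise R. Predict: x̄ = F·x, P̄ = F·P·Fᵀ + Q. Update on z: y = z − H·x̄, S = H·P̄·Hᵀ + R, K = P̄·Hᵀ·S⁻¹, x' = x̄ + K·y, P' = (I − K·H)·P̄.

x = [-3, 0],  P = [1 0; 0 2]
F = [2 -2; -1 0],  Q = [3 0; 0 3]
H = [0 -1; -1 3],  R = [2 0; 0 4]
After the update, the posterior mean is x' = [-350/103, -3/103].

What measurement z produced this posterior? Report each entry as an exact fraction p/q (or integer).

x̄ = F·x = [-6, 3]
P̄ = F·P·Fᵀ + Q = [15 -2; -2 4]
S = H·P̄·Hᵀ + R = [6 -14; -14 67]
K = P̄·Hᵀ·S⁻¹ = [-80/103 -49/103; -36/103 14/103]
x' − x̄ = [268/103, -312/103] = K·y
y = (KᵀK)⁻¹·Kᵀ·(x' − x̄) = [4, -12]
z = y + H·x̄ = [4, -12] + [-3, 15] = [1, 3]

z = [1, 3]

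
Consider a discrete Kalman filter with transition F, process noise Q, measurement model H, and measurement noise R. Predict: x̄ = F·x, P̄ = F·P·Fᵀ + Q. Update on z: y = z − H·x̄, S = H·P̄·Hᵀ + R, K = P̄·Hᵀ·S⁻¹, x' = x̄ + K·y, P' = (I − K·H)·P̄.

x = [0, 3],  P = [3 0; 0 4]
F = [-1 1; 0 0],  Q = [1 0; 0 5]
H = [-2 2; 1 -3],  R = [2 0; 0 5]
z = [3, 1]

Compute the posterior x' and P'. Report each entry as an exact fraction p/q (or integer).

x' = [-173/127, -145/508]
P' = [200/127 130/127; 130/127 465/508]

x̄ = F·x = [3, 0]
P̄ = F·P·Fᵀ + Q = [8 0; 0 5]
y = z − H·x̄ = [9, -2]
S = H·P̄·Hᵀ + R = [54 -46; -46 58]
K = P̄·Hᵀ·S⁻¹ = [-70/127 -38/127; -55/508 -175/508]
x' = x̄ + K·y = [-173/127, -145/508]
P' = (I − K·H)·P̄ = [200/127 130/127; 130/127 465/508]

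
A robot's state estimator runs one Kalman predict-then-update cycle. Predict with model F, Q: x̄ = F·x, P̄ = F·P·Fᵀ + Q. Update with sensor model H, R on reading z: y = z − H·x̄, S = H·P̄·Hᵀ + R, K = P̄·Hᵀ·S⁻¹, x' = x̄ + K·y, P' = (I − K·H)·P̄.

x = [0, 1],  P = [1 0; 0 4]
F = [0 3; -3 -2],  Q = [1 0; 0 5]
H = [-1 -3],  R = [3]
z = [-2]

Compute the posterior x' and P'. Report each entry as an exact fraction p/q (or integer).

x̄ = F·x = [3, -2]
P̄ = F·P·Fᵀ + Q = [37 -24; -24 30]
y = z − H·x̄ = [-5]
S = H·P̄·Hᵀ + R = [166]
K = P̄·Hᵀ·S⁻¹ = [35/166; -33/83]
x' = x̄ + K·y = [323/166, -1/83]
P' = (I − K·H)·P̄ = [4917/166 -837/83; -837/83 312/83]

x' = [323/166, -1/83]
P' = [4917/166 -837/83; -837/83 312/83]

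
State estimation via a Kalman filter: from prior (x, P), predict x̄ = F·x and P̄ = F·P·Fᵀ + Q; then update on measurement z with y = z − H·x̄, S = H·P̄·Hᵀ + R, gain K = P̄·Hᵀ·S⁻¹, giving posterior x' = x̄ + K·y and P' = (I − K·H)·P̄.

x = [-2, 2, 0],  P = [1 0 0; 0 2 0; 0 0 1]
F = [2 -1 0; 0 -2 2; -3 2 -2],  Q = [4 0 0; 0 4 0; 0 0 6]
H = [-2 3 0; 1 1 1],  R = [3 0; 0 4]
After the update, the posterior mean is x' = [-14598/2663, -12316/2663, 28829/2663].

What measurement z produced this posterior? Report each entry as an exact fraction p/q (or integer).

x̄ = F·x = [-6, -4, 10]
P̄ = F·P·Fᵀ + Q = [10 4 -10; 4 16 -12; -10 -12 27]
S = H·P̄·Hᵀ + R = [139 16; 16 21]
K = P̄·Hᵀ·S⁻¹ = [-232/2663 684/2663; 712/2663 472/2663; -416/2663 951/2663]
x' − x̄ = [1380/2663, -1664/2663, 2199/2663] = K·y
y = (KᵀK)⁻¹·Kᵀ·(x' − x̄) = [-3, 1]
z = y + H·x̄ = [-3, 1] + [0, 0] = [-3, 1]

z = [-3, 1]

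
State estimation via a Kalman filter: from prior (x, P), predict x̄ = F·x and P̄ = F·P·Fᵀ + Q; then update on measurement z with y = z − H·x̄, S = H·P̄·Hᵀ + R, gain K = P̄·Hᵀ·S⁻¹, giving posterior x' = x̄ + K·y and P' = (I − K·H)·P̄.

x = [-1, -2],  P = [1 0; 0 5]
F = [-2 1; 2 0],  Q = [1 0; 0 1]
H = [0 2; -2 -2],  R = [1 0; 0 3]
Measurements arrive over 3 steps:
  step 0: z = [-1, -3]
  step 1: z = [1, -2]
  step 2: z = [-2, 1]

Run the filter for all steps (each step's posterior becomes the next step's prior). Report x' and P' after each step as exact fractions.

step 0: x̄ = F·x = [0, -2]
step 0: P̄ = F·P·Fᵀ + Q = [10 -4; -4 5]
step 0: y = z − H·x̄ = [3, -7]
step 0: S = H·P̄·Hᵀ + R = [21 -4; -4 31]
step 0: K = P̄·Hᵀ·S⁻¹ = [-296/635 -284/635; 302/635 -2/635]
step 0: x' = x̄ + K·y = [220/127, -70/127]
step 0: P' = (I − K·H)·P̄ = [574/635 -148/635; -148/635 151/635]
step 1: x̄ = F·x = [-510/127, 440/127]
step 1: P̄ = F·P·Fᵀ + Q = [3674/635 -2592/635; -2592/635 2931/635]
step 1: y = z − H·x̄ = [-753/127, -394/127]
step 1: S = H·P̄·Hᵀ + R = [12359/635 -1356/635; -1356/635 7589/635]
step 1: K = P̄·Hᵀ·S⁻¹ = [-66576/144809 -53188/144809; 68610/144809 -678/144809]
step 1: x' = x̄ + K·y = [-3110/20687, 13858/20687]
step 1: P' = (I − K·H)·P̄ = [113070/144809 -33288/144809; -33288/144809 34305/144809]
step 2: x̄ = F·x = [20078/20687, -6220/20687]
step 2: P̄ = F·P·Fᵀ + Q = [764546/144809 -518856/144809; -518856/144809 597089/144809]
step 2: y = z − H·x̄ = [-28934/20687, 48403/20687]
step 2: S = H·P̄·Hᵀ + R = [2533165/144809 -312932/144809; -312932/144809 1730119/144809]
step 2: K = P̄·Hᵀ·S⁻¹ = [-13460032/29588979 -10838276/29588979; 13929430/29588979 -156466/29588979]
step 2: x' = x̄ + K·y = [7394902/9862993, -9581718/9862993]
step 2: P' = (I − K·H)·P̄ = [22987430/29588979 -6730016/29588979; -6730016/29588979 6964715/29588979]

step 0: x' = [220/127, -70/127], P' = [574/635 -148/635; -148/635 151/635]
step 1: x' = [-3110/20687, 13858/20687], P' = [113070/144809 -33288/144809; -33288/144809 34305/144809]
step 2: x' = [7394902/9862993, -9581718/9862993], P' = [22987430/29588979 -6730016/29588979; -6730016/29588979 6964715/29588979]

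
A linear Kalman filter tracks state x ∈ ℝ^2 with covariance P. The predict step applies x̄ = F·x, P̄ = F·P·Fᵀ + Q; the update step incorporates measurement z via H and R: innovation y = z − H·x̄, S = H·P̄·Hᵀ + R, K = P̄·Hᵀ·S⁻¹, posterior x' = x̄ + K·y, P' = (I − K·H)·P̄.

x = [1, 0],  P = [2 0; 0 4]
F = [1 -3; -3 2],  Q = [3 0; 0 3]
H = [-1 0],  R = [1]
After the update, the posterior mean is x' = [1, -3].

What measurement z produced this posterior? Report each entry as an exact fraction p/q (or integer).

z = [-1]

x̄ = F·x = [1, -3]
P̄ = F·P·Fᵀ + Q = [41 -30; -30 37]
S = H·P̄·Hᵀ + R = [42]
K = P̄·Hᵀ·S⁻¹ = [-41/42; 5/7]
x' − x̄ = [0, 0] = K·y
y = (KᵀK)⁻¹·Kᵀ·(x' − x̄) = [0]
z = y + H·x̄ = [0] + [-1] = [-1]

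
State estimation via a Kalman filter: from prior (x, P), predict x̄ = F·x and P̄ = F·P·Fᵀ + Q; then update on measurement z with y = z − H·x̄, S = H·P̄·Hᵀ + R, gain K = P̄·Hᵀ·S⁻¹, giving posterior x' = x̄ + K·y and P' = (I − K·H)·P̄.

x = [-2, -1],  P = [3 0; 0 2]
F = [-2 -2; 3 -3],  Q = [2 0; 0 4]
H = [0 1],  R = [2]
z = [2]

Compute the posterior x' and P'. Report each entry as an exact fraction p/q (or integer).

x' = [92/17, 92/51]
P' = [362/17 -4/17; -4/17 98/51]

x̄ = F·x = [6, -3]
P̄ = F·P·Fᵀ + Q = [22 -6; -6 49]
y = z − H·x̄ = [5]
S = H·P̄·Hᵀ + R = [51]
K = P̄·Hᵀ·S⁻¹ = [-2/17; 49/51]
x' = x̄ + K·y = [92/17, 92/51]
P' = (I − K·H)·P̄ = [362/17 -4/17; -4/17 98/51]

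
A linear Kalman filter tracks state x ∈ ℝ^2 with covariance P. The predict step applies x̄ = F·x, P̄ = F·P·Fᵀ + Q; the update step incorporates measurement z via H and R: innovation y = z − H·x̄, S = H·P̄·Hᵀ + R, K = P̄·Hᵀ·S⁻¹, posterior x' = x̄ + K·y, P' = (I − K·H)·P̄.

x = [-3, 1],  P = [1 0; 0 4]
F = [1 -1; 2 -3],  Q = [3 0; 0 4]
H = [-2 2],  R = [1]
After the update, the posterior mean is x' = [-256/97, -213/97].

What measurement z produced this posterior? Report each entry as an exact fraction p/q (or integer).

x̄ = F·x = [-4, -9]
P̄ = F·P·Fᵀ + Q = [8 14; 14 44]
S = H·P̄·Hᵀ + R = [97]
K = P̄·Hᵀ·S⁻¹ = [12/97; 60/97]
x' − x̄ = [132/97, 660/97] = K·y
y = (KᵀK)⁻¹·Kᵀ·(x' − x̄) = [11]
z = y + H·x̄ = [11] + [-10] = [1]

z = [1]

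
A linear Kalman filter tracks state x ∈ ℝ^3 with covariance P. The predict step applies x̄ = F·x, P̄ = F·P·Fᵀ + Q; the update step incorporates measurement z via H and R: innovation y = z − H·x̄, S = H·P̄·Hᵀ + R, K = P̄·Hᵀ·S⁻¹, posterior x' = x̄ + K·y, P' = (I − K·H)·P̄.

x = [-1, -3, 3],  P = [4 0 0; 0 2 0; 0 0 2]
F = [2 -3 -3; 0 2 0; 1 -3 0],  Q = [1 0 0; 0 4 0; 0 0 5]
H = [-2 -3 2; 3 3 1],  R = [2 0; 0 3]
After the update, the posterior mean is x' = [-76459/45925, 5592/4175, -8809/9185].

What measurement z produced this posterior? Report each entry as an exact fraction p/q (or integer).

x̄ = F·x = [-2, -6, 8]
P̄ = F·P·Fᵀ + Q = [53 -12 26; -12 12 -12; 26 -12 27]
S = H·P̄·Hᵀ + R = [222 -124; -124 483]
K = P̄·Hᵀ·S⁻¹ = [4891/45925 15423/45925; -858/4175 -324/4175; 2691/9185 2003/9185]
x' − x̄ = [15391/45925, 30642/4175, -82289/9185] = K·y
y = (KᵀK)⁻¹·Kᵀ·(x' − x̄) = [-41, 14]
z = y + H·x̄ = [-41, 14] + [38, -16] = [-3, -2]

z = [-3, -2]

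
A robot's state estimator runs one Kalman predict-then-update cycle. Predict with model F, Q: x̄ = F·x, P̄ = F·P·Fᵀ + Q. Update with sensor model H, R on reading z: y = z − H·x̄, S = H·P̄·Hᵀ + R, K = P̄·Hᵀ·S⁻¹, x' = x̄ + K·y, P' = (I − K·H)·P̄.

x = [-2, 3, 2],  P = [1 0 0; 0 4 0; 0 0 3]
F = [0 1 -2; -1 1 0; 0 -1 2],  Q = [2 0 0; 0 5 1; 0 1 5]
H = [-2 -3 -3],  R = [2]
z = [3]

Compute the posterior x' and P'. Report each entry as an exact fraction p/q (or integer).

x' = [-1, 224/155, -263/155]
P' = [18 4 -16; 4 709/155 -1103/155; -16 -1103/155 2771/155]

x̄ = F·x = [-1, 5, 1]
P̄ = F·P·Fᵀ + Q = [18 4 -16; 4 10 -3; -16 -3 21]
y = z − H·x̄ = [19]
S = H·P̄·Hᵀ + R = [155]
K = P̄·Hᵀ·S⁻¹ = [0; -29/155; -22/155]
x' = x̄ + K·y = [-1, 224/155, -263/155]
P' = (I − K·H)·P̄ = [18 4 -16; 4 709/155 -1103/155; -16 -1103/155 2771/155]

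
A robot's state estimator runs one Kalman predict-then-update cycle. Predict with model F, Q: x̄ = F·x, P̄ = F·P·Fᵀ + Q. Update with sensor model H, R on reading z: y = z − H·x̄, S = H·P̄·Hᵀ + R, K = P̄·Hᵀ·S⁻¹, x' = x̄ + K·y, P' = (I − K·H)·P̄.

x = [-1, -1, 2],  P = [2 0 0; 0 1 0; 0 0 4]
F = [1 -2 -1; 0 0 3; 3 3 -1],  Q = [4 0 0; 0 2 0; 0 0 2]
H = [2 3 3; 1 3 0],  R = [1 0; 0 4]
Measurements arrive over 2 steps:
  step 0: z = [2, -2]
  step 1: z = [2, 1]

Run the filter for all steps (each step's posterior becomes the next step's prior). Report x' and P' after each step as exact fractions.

step 0: x' = [34533/20759, -22365/20759, 25359/41518], P' = [235706/20759 -81606/20759 -75131/20759; -81606/20759 37270/20759 17019/20759; -75131/20759 17019/20759 35215/20759]
step 1: x' = [-10145573/93930806, 47976201/93930806, 22167645/93930806], P' = [5781751789/1315031284 -1912717323/1315031284 -1835058945/1315031284; -1912717323/1315031284 1188371405/1315031284 50712519/1315031284; -1835058945/1315031284 50712519/1315031284 1283490373/1315031284]

step 0: x̄ = F·x = [-1, 6, -8]
step 0: P̄ = F·P·Fᵀ + Q = [14 -12 4; -12 38 -12; 4 -12 33]
step 0: y = z − H·x̄ = [10, -19]
step 0: S = H·P̄·Hᵀ + R = [384 166; 166 288]
step 0: K = P̄·Hᵀ·S⁻¹ = [1201/20759 -2278/20759; -345/20759 7551/20759; 6440/20759 -12037/41518]
step 0: x' = x̄ + K·y = [34533/20759, -22365/20759, 25359/41518]
step 0: P' = (I − K·H)·P̄ = [235706/20759 -81606/20759 -75131/20759; -81606/20759 37270/20759 17019/20759; -75131/20759 17019/20759 35215/20759]
step 1: x̄ = F·x = [133167/41518, 76077/41518, 47649/41518]
step 1: P̄ = F·P·Fᵀ + Q = [1047799/20759 -433152/20759 1047036/20759; -433152/20759 358453/20759 -628653/20759; 1047036/20759 -628653/20759 1413281/20759]
step 1: y = z − H·x̄ = [-277238/20759, -159940/20759]
step 1: S = H·P̄·Hᵀ + R = [16208415/20759 -1093462/20759; -1093462/20759 1758000/20759]
step 1: K = P̄·Hᵀ·S⁻¹ = [160087387/657515642 10899955/1315031284; -54091437/657515642 413099223/1315031284; 166245393/657515642 -420730347/1315031284]
step 1: x' = x̄ + K·y = [-10145573/93930806, 47976201/93930806, 22167645/93930806]
step 1: P' = (I − K·H)·P̄ = [5781751789/1315031284 -1912717323/1315031284 -1835058945/1315031284; -1912717323/1315031284 1188371405/1315031284 50712519/1315031284; -1835058945/1315031284 50712519/1315031284 1283490373/1315031284]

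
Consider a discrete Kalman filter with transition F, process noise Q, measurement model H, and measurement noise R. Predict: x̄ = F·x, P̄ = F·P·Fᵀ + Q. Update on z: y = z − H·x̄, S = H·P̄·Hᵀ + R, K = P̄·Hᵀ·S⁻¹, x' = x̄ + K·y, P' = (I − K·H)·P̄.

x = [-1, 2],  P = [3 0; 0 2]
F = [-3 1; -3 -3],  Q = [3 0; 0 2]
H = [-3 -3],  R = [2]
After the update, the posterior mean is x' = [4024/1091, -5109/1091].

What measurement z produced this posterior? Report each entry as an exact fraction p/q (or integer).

x̄ = F·x = [5, -3]
P̄ = F·P·Fᵀ + Q = [32 21; 21 47]
S = H·P̄·Hᵀ + R = [1091]
K = P̄·Hᵀ·S⁻¹ = [-159/1091; -204/1091]
x' − x̄ = [-1431/1091, -1836/1091] = K·y
y = (KᵀK)⁻¹·Kᵀ·(x' − x̄) = [9]
z = y + H·x̄ = [9] + [-6] = [3]

z = [3]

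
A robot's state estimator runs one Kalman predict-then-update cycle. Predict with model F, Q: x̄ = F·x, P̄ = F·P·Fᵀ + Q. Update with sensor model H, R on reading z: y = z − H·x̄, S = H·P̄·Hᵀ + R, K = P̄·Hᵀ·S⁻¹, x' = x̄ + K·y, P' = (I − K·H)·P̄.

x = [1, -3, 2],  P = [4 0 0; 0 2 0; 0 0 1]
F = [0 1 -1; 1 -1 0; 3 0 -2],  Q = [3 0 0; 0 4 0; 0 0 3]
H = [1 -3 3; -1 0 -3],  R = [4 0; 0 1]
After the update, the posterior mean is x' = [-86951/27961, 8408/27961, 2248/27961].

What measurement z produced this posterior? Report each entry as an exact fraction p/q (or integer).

z = [-3, 3]

x̄ = F·x = [-5, 4, -1]
P̄ = F·P·Fᵀ + Q = [6 -2 2; -2 10 12; 2 12 43]
S = H·P̄·Hᵀ + R = [295 -303; -303 406]
K = P̄·Hᵀ·S⁻¹ = [3672/27961 1914/27961; -8678/27961 -8818/27961; -1123/27961 -9860/27961]
x' − x̄ = [52854/27961, -103436/27961, 30209/27961] = K·y
y = (KᵀK)⁻¹·Kᵀ·(x' − x̄) = [17, -5]
z = y + H·x̄ = [17, -5] + [-20, 8] = [-3, 3]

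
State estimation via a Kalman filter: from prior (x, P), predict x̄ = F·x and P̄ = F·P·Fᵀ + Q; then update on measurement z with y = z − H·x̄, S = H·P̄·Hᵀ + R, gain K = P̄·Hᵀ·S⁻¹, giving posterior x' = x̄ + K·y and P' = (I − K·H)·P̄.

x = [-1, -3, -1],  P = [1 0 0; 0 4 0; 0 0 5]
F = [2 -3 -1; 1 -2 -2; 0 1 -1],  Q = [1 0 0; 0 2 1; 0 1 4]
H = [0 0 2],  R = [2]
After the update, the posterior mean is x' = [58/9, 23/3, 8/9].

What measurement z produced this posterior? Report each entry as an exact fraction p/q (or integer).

x̄ = F·x = [8, 7, -2]
P̄ = F·P·Fᵀ + Q = [46 36 -7; 36 39 3; -7 3 13]
S = H·P̄·Hᵀ + R = [54]
K = P̄·Hᵀ·S⁻¹ = [-7/27; 1/9; 13/27]
x' − x̄ = [-14/9, 2/3, 26/9] = K·y
y = (KᵀK)⁻¹·Kᵀ·(x' − x̄) = [6]
z = y + H·x̄ = [6] + [-4] = [2]

z = [2]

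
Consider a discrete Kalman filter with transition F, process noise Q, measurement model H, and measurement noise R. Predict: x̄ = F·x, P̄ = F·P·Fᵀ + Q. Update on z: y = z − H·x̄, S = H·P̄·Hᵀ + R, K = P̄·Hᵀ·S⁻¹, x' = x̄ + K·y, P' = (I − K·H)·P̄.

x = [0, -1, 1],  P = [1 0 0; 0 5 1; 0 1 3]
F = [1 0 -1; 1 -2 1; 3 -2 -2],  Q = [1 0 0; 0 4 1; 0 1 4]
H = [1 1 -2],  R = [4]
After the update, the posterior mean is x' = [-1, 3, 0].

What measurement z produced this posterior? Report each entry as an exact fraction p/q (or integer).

z = [2]

x̄ = F·x = [-1, 3, 0]
P̄ = F·P·Fᵀ + Q = [5 0 11; 0 24 20; 11 20 53]
S = H·P̄·Hᵀ + R = [121]
K = P̄·Hᵀ·S⁻¹ = [-17/121; -16/121; -75/121]
x' − x̄ = [0, 0, 0] = K·y
y = (KᵀK)⁻¹·Kᵀ·(x' − x̄) = [0]
z = y + H·x̄ = [0] + [2] = [2]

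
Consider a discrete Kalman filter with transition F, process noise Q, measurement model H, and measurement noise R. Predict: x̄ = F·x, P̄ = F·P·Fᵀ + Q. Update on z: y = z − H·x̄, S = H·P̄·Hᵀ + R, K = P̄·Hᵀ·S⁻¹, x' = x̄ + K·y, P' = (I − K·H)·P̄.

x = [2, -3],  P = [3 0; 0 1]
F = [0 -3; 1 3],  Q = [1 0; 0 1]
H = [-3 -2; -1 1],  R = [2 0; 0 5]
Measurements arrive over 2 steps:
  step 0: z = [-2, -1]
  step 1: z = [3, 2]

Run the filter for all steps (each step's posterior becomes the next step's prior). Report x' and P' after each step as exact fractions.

step 0: x' = [2108/1487, -1364/1487], P' = [1178/1487 -1462/1487; -1462/1487 2433/1487]
step 1: x' = [-2156733/1533107, 1295086/1533107], P' = [1159974/1533107 -1353826/1533107; -1353826/1533107 2136459/1533107]

step 0: x̄ = F·x = [9, -7]
step 0: P̄ = F·P·Fᵀ + Q = [10 -9; -9 13]
step 0: y = z − H·x̄ = [11, 15]
step 0: S = H·P̄·Hᵀ + R = [36 13; 13 46]
step 0: K = P̄·Hᵀ·S⁻¹ = [-305/1487 -528/1487; -240/1487 779/1487]
step 0: x' = x̄ + K·y = [2108/1487, -1364/1487]
step 0: P' = (I − K·H)·P̄ = [1178/1487 -1462/1487; -1462/1487 2433/1487]
step 1: x̄ = F·x = [4092/1487, -1984/1487]
step 1: P̄ = F·P·Fᵀ + Q = [23384/1487 -17511/1487; -17511/1487 15790/1487]
step 1: y = z − H·x̄ = [12769/1487, 9050/1487]
step 1: S = H·P̄·Hᵀ + R = [66458/1487 56083/1487; 56083/1487 81631/1487]
step 1: K = P̄·Hᵀ·S⁻¹ = [-386135/1533107 -502760/1533107; -105720/1533107 698057/1533107]
step 1: x' = x̄ + K·y = [-2156733/1533107, 1295086/1533107]
step 1: P' = (I − K·H)·P̄ = [1159974/1533107 -1353826/1533107; -1353826/1533107 2136459/1533107]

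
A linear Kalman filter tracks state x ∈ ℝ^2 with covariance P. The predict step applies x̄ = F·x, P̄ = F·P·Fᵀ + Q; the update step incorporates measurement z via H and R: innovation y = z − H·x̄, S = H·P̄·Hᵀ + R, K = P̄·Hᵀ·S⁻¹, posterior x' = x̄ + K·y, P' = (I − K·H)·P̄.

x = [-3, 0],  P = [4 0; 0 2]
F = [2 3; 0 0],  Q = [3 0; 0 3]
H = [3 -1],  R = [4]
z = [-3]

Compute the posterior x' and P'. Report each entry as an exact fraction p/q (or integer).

x̄ = F·x = [-6, 0]
P̄ = F·P·Fᵀ + Q = [37 0; 0 3]
y = z − H·x̄ = [15]
S = H·P̄·Hᵀ + R = [340]
K = P̄·Hᵀ·S⁻¹ = [111/340; -3/340]
x' = x̄ + K·y = [-75/68, -9/68]
P' = (I − K·H)·P̄ = [259/340 333/340; 333/340 1011/340]

x' = [-75/68, -9/68]
P' = [259/340 333/340; 333/340 1011/340]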